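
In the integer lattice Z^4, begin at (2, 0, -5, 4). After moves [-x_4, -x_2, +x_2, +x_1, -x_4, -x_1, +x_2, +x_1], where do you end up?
(3, 1, -5, 2)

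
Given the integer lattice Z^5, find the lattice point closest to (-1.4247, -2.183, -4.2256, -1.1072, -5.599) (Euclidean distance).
(-1, -2, -4, -1, -6)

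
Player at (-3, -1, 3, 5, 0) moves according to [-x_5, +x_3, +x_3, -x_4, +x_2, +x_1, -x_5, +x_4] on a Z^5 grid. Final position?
(-2, 0, 5, 5, -2)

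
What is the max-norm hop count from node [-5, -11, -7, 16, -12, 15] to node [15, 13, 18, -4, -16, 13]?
25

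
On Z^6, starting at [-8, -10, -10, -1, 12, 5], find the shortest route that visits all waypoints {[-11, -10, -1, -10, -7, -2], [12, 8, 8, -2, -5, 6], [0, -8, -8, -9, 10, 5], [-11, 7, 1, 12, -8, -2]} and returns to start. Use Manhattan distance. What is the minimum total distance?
234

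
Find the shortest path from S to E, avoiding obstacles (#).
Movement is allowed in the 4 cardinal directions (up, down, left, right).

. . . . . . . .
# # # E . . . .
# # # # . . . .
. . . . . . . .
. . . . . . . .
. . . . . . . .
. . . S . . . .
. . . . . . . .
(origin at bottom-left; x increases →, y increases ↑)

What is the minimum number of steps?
7
(one shortest path: (3, 1) → (4, 1) → (4, 2) → (4, 3) → (4, 4) → (4, 5) → (4, 6) → (3, 6))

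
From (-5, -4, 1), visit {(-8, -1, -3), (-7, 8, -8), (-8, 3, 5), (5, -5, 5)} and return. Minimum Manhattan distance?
80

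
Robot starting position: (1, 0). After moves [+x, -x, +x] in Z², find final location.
(2, 0)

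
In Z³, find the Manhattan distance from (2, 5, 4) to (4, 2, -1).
10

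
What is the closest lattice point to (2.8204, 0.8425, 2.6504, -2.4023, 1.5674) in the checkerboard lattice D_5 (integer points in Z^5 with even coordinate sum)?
(3, 1, 3, -2, 1)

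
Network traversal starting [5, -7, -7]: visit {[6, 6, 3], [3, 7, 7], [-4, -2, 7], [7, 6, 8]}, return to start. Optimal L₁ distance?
80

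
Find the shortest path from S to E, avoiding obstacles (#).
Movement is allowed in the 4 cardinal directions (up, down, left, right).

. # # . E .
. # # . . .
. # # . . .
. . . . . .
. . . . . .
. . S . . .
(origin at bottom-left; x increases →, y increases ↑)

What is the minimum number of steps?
7
(one shortest path: (2, 0) → (3, 0) → (4, 0) → (4, 1) → (4, 2) → (4, 3) → (4, 4) → (4, 5))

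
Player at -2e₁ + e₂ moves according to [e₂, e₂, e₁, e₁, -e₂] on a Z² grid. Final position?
(0, 2)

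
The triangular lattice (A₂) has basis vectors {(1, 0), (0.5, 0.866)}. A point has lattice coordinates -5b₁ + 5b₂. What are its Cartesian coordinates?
(-2.5, 4.33)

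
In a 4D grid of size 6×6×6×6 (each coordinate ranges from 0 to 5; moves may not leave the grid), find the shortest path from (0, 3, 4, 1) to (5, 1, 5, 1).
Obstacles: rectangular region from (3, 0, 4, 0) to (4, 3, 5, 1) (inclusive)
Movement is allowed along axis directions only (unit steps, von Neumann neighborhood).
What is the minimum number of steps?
10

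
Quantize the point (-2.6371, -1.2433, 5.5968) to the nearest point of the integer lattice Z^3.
(-3, -1, 6)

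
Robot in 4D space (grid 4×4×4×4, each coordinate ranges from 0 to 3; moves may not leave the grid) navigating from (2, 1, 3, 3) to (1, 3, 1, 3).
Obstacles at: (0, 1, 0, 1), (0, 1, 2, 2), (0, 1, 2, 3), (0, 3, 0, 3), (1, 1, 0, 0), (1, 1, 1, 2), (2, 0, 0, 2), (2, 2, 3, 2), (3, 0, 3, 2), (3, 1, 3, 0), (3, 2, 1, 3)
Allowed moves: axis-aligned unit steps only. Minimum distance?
5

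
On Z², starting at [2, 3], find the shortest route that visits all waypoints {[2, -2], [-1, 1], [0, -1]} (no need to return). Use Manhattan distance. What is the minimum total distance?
11
(one optimal route: (2, 3) → (2, -2) → (0, -1) → (-1, 1))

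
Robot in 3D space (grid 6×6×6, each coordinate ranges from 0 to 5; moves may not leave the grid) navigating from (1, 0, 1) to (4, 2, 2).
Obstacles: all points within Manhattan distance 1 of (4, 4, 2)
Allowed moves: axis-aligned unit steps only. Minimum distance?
6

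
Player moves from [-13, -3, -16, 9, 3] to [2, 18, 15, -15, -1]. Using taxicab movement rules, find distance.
95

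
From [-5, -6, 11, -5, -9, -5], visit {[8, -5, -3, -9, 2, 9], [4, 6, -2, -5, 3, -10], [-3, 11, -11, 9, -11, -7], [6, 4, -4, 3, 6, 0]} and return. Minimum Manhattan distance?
232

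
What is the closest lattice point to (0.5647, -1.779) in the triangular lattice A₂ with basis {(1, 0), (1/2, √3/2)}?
(1, -1.732)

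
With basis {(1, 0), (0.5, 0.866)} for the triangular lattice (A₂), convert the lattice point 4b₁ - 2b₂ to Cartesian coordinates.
(3, -1.732)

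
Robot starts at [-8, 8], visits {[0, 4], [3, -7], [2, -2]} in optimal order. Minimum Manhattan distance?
26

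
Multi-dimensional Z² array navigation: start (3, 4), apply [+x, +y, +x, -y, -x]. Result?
(4, 4)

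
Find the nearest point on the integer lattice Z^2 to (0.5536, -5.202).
(1, -5)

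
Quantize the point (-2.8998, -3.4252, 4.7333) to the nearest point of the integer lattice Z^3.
(-3, -3, 5)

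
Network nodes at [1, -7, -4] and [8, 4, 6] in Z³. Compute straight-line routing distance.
16.4317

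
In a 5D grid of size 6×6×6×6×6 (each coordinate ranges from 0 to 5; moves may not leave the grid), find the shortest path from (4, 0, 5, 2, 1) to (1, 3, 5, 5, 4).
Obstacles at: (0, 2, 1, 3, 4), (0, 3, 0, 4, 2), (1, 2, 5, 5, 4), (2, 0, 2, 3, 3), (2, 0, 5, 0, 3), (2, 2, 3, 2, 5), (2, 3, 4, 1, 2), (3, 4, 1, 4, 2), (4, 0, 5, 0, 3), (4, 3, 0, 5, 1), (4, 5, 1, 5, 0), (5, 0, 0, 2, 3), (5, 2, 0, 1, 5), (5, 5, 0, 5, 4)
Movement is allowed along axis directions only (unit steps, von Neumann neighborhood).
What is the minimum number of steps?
12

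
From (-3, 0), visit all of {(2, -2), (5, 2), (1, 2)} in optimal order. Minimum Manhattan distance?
16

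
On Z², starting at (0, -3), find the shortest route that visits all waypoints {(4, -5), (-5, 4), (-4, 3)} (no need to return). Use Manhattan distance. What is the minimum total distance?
24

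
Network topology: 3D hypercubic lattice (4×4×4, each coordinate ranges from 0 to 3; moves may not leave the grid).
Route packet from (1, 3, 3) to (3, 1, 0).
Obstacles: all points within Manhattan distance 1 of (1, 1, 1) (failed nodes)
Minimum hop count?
7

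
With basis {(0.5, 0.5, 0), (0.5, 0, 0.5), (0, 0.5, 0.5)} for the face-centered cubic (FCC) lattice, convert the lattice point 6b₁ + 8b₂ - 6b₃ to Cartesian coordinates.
(7, 0, 1)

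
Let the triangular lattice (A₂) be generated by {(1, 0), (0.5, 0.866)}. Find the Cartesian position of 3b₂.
(1.5, 2.598)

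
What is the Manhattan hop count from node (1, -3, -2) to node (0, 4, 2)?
12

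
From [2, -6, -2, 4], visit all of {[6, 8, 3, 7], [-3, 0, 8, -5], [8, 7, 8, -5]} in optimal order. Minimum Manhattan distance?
64
(one optimal route: (2, -6, -2, 4) → (6, 8, 3, 7) → (8, 7, 8, -5) → (-3, 0, 8, -5))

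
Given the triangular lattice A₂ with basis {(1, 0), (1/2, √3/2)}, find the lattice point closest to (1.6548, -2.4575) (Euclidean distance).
(1.5, -2.598)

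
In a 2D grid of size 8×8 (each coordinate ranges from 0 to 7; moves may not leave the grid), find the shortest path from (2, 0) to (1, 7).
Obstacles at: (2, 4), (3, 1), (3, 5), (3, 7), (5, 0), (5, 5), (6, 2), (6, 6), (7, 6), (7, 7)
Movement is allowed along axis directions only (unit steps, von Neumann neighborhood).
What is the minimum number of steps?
8
(one shortest path: (2, 0) → (1, 0) → (1, 1) → (1, 2) → (1, 3) → (1, 4) → (1, 5) → (1, 6) → (1, 7))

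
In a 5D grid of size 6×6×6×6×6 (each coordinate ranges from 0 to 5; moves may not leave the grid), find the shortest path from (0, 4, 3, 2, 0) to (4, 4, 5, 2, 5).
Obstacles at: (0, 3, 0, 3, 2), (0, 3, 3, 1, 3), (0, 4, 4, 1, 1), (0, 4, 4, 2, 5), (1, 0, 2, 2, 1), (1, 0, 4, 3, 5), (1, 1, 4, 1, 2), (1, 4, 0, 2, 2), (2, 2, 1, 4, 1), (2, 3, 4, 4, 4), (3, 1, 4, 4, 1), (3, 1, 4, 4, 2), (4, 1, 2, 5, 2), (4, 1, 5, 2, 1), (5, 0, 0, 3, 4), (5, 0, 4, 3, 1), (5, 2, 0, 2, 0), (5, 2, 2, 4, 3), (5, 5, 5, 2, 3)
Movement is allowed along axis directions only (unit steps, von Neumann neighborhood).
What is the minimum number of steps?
11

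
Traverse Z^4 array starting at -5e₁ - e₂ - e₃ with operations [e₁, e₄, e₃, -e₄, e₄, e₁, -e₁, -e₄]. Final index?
(-4, -1, 0, 0)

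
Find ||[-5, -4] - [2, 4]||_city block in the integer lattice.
15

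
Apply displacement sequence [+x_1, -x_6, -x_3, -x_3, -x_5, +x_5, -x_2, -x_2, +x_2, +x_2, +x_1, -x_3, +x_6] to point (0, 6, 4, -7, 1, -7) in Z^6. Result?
(2, 6, 1, -7, 1, -7)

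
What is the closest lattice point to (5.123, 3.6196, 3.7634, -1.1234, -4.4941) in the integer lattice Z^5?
(5, 4, 4, -1, -4)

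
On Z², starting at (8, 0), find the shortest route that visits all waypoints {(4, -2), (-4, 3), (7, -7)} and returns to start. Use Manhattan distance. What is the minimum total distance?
44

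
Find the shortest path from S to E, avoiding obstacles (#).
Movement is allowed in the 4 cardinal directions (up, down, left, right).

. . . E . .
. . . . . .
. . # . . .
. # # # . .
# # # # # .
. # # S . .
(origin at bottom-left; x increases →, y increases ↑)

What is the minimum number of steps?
9
(one shortest path: (3, 0) → (4, 0) → (5, 0) → (5, 1) → (5, 2) → (4, 2) → (4, 3) → (3, 3) → (3, 4) → (3, 5))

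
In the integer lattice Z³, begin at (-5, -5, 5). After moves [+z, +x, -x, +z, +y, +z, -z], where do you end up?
(-5, -4, 7)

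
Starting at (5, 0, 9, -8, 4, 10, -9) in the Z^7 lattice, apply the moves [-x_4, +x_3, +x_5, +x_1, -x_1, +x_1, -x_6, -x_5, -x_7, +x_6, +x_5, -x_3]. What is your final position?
(6, 0, 9, -9, 5, 10, -10)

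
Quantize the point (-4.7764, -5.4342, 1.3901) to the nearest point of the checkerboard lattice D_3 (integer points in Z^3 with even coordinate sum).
(-5, -6, 1)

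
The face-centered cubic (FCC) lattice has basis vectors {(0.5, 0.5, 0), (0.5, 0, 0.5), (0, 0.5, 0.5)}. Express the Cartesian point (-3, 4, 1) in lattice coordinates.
-6b₂ + 8b₃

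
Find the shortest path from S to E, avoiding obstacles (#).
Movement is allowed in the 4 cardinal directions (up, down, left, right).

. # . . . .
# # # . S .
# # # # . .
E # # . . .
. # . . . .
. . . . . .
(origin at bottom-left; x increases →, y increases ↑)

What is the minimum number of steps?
10
(one shortest path: (4, 4) → (4, 3) → (4, 2) → (3, 2) → (3, 1) → (2, 1) → (2, 0) → (1, 0) → (0, 0) → (0, 1) → (0, 2))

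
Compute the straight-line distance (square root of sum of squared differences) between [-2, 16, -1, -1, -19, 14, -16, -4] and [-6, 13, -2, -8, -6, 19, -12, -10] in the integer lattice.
17.9165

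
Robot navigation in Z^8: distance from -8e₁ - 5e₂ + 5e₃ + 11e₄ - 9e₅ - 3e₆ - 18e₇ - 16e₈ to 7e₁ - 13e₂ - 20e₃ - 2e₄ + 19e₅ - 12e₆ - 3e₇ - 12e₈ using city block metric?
117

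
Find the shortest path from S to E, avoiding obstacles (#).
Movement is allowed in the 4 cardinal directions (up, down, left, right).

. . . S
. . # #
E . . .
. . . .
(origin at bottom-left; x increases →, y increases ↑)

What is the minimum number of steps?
5
(one shortest path: (3, 3) → (2, 3) → (1, 3) → (0, 3) → (0, 2) → (0, 1))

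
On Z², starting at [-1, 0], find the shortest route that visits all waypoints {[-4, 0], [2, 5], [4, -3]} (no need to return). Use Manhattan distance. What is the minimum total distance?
24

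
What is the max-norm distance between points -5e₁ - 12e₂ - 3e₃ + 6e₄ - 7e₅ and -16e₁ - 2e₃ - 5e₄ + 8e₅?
15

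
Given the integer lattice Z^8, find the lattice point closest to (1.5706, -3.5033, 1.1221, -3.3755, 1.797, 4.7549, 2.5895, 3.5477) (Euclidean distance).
(2, -4, 1, -3, 2, 5, 3, 4)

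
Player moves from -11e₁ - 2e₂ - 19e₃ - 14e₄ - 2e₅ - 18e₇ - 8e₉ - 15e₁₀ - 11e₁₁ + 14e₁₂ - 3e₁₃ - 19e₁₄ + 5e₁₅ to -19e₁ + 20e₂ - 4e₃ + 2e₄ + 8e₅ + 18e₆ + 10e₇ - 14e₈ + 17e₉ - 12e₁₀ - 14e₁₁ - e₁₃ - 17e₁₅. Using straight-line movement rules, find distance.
64.195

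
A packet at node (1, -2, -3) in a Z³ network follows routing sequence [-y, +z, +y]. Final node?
(1, -2, -2)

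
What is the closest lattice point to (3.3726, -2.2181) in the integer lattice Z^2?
(3, -2)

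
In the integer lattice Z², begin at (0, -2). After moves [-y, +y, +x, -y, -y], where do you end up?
(1, -4)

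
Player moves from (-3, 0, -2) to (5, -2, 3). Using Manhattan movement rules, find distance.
15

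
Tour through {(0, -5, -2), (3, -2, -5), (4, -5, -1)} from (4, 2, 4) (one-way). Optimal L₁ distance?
26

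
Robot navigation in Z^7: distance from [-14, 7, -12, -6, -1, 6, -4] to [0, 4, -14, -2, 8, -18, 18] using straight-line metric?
36.9594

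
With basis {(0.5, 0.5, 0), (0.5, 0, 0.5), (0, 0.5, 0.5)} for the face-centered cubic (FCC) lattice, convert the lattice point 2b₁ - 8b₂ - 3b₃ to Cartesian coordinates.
(-3, -0.5, -5.5)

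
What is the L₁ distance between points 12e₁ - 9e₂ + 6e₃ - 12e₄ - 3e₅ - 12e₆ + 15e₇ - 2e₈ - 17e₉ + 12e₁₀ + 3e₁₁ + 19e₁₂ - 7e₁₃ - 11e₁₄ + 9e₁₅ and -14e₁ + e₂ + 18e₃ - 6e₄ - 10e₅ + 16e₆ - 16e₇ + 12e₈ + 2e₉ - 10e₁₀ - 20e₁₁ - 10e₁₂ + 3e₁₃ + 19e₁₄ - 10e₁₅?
286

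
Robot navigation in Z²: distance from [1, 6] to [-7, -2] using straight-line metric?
11.3137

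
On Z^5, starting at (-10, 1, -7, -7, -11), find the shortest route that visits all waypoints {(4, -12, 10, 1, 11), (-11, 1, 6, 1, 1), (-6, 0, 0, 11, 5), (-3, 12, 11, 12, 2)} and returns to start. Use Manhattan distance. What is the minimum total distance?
204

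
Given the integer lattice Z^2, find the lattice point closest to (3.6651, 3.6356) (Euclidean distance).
(4, 4)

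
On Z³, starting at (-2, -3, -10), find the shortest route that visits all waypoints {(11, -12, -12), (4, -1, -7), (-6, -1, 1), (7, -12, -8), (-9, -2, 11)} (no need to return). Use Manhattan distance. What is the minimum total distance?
79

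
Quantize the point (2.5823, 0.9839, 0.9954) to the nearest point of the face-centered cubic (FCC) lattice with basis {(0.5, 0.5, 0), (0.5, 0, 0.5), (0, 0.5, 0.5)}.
(3, 1, 1)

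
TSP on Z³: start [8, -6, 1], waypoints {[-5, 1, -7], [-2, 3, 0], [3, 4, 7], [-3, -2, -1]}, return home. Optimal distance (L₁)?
74
(one optimal route: (8, -6, 1) → (3, 4, 7) → (-2, 3, 0) → (-5, 1, -7) → (-3, -2, -1) → (8, -6, 1))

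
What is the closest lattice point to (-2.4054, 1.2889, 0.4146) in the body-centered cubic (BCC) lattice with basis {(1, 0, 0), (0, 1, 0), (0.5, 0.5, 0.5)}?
(-2.5, 1.5, 0.5)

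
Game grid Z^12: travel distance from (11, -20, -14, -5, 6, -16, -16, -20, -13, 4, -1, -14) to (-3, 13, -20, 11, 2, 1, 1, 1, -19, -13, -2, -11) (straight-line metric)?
54.2863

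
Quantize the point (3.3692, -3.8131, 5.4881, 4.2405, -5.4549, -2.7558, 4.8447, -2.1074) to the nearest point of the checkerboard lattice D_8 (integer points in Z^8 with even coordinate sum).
(3, -4, 6, 4, -5, -3, 5, -2)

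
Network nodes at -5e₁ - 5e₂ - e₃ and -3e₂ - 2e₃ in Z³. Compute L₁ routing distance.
8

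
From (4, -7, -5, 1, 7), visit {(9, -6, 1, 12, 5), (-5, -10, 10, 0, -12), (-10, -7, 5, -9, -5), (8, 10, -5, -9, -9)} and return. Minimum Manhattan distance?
206
(one optimal route: (4, -7, -5, 1, 7) → (9, -6, 1, 12, 5) → (-5, -10, 10, 0, -12) → (-10, -7, 5, -9, -5) → (8, 10, -5, -9, -9) → (4, -7, -5, 1, 7))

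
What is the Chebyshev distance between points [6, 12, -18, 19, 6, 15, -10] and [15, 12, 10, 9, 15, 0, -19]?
28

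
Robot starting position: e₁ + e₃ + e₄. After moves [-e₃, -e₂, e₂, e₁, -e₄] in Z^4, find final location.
(2, 0, 0, 0)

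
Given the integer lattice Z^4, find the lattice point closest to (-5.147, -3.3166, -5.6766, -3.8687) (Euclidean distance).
(-5, -3, -6, -4)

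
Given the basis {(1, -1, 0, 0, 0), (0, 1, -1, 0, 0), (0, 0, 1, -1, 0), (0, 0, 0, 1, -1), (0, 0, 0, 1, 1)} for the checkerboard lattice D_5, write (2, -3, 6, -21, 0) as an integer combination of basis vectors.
2b₁ - b₂ + 5b₃ - 8b₄ - 8b₅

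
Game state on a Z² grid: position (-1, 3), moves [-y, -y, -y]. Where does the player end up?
(-1, 0)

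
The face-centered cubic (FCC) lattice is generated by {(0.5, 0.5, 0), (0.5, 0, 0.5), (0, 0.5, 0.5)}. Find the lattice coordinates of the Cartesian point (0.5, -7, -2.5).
-4b₁ + 5b₂ - 10b₃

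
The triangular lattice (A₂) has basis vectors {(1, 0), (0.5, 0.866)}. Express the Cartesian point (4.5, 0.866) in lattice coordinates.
4b₁ + b₂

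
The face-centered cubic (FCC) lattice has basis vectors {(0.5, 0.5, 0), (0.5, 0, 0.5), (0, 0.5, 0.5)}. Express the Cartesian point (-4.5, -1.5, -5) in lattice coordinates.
-b₁ - 8b₂ - 2b₃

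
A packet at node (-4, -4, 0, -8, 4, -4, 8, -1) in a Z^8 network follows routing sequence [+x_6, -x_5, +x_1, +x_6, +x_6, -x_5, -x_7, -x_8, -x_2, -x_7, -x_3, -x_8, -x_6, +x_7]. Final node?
(-3, -5, -1, -8, 2, -2, 7, -3)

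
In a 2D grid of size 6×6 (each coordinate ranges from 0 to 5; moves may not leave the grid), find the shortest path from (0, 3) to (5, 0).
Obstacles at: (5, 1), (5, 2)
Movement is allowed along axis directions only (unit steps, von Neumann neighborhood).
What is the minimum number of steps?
8
(one shortest path: (0, 3) → (1, 3) → (2, 3) → (3, 3) → (4, 3) → (4, 2) → (4, 1) → (4, 0) → (5, 0))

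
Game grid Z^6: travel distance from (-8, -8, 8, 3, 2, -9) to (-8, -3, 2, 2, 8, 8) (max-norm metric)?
17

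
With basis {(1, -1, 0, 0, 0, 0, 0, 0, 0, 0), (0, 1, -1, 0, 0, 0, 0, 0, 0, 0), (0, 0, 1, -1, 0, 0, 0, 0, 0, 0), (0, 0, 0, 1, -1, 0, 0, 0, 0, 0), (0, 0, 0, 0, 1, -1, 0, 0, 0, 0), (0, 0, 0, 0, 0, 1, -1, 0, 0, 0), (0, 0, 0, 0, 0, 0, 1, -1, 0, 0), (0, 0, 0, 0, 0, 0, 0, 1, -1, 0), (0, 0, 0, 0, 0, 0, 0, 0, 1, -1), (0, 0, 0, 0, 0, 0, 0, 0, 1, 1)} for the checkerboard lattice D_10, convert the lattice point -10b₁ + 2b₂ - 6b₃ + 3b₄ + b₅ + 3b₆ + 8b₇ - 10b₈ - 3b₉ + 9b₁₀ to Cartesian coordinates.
(-10, 12, -8, 9, -2, 2, 5, -18, 16, 12)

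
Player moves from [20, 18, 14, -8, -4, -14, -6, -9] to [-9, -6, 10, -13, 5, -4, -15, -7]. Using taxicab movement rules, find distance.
92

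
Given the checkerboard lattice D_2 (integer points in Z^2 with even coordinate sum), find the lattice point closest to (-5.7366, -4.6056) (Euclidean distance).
(-6, -4)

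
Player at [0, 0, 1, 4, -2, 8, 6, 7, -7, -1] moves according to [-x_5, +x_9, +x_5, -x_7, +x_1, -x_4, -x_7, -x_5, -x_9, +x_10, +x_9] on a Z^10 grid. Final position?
(1, 0, 1, 3, -3, 8, 4, 7, -6, 0)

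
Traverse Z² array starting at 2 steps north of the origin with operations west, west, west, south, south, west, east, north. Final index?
(-3, 1)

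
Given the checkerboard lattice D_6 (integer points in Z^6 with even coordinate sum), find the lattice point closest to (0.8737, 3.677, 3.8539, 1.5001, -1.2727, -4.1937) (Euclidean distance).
(1, 4, 4, 2, -1, -4)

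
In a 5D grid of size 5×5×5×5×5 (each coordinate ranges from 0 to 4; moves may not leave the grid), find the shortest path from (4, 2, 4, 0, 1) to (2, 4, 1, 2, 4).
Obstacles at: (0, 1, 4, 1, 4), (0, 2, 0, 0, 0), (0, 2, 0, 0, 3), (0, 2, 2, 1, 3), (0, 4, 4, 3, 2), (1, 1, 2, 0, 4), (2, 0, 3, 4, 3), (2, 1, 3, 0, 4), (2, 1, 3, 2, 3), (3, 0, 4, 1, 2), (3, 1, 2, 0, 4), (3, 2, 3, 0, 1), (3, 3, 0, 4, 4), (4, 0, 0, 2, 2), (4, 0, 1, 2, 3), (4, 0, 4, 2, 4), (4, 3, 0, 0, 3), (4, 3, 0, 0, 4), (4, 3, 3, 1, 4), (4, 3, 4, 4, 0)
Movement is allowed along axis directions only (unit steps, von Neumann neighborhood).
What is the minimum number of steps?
12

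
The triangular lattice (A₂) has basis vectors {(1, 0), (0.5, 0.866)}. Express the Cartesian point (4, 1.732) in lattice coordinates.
3b₁ + 2b₂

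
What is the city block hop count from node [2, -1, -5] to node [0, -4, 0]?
10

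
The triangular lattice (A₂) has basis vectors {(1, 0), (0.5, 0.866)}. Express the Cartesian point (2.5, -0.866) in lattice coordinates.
3b₁ - b₂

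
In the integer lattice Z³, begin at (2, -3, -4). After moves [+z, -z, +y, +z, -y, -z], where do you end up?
(2, -3, -4)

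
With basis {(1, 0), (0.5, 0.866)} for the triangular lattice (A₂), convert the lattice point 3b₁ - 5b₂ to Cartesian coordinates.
(0.5, -4.33)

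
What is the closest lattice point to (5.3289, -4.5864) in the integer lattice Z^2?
(5, -5)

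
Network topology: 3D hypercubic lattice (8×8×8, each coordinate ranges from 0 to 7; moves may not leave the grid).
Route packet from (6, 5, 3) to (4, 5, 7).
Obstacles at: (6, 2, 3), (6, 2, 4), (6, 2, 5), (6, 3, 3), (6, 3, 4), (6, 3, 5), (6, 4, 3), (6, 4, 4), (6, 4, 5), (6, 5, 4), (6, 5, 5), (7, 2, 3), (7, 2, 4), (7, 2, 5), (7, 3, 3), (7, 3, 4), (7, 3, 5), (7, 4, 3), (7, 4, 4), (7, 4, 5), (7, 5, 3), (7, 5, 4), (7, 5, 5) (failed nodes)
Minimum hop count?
6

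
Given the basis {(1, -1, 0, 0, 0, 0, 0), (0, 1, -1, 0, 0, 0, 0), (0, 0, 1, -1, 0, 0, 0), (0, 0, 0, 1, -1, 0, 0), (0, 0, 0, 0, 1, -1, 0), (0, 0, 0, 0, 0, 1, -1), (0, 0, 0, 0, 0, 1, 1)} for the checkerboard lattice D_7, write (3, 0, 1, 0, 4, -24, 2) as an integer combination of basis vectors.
3b₁ + 3b₂ + 4b₃ + 4b₄ + 8b₅ - 9b₆ - 7b₇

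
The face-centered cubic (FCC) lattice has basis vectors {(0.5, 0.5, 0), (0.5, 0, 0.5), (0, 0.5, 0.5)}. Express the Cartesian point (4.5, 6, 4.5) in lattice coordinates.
6b₁ + 3b₂ + 6b₃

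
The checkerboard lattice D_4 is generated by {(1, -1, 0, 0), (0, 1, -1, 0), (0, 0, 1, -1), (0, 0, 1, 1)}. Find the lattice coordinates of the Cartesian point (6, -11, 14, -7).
6b₁ - 5b₂ + 8b₃ + b₄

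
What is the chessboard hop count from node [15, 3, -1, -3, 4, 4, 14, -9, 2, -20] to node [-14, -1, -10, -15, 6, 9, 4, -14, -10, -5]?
29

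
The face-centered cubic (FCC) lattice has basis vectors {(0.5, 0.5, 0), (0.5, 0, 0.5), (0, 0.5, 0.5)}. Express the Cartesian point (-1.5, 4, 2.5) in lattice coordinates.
-3b₂ + 8b₃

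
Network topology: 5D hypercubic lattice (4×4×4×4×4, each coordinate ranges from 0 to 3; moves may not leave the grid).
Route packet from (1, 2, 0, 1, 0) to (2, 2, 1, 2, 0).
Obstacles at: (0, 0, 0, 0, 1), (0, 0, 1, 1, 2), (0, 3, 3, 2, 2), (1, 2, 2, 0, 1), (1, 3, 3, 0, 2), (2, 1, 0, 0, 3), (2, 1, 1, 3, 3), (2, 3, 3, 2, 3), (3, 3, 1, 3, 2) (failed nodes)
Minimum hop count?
3
(one shortest path: (1, 2, 0, 1, 0) → (2, 2, 0, 1, 0) → (2, 2, 1, 1, 0) → (2, 2, 1, 2, 0))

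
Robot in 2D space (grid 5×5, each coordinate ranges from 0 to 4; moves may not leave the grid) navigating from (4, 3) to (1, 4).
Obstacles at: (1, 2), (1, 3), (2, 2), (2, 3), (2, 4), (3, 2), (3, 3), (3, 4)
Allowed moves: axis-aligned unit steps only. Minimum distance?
10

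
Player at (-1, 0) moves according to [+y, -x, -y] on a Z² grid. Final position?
(-2, 0)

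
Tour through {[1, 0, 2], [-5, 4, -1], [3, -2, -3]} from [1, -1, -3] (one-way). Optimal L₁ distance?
25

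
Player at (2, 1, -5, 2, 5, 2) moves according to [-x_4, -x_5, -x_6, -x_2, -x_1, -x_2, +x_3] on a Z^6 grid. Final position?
(1, -1, -4, 1, 4, 1)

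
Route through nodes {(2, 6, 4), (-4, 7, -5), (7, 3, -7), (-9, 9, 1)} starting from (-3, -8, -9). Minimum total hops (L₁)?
69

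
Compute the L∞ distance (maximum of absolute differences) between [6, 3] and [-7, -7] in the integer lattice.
13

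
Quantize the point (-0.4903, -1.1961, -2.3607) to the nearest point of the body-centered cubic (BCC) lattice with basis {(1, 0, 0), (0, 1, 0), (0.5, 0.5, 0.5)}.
(-0.5, -1.5, -2.5)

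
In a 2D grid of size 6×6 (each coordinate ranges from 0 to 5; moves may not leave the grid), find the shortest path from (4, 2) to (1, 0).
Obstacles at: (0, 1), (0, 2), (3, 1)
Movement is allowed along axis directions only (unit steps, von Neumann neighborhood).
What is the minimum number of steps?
5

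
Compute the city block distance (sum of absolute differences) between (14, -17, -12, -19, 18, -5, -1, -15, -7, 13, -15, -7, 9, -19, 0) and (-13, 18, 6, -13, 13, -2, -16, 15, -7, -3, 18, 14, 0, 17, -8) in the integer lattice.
262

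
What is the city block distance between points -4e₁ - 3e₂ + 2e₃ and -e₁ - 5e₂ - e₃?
8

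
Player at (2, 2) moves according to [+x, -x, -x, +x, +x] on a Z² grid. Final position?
(3, 2)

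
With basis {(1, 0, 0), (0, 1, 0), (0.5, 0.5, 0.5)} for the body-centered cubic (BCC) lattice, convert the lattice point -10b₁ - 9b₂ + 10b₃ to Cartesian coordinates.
(-5, -4, 5)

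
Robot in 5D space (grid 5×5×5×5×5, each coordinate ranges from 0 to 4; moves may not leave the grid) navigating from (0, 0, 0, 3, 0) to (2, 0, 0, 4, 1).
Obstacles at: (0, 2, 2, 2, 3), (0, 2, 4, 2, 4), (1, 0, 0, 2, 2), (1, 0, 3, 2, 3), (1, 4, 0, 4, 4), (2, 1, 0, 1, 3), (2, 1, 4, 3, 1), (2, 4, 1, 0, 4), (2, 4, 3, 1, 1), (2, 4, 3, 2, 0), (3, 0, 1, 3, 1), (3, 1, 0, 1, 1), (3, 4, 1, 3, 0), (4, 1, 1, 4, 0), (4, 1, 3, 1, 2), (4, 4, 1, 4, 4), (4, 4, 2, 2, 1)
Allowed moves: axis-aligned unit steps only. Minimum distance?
4
(one shortest path: (0, 0, 0, 3, 0) → (1, 0, 0, 3, 0) → (2, 0, 0, 3, 0) → (2, 0, 0, 4, 0) → (2, 0, 0, 4, 1))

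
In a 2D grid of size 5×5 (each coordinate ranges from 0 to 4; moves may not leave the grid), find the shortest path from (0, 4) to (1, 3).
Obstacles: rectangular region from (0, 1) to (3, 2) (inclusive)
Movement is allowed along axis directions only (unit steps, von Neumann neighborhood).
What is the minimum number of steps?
2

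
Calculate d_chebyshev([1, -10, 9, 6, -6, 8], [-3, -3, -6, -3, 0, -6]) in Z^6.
15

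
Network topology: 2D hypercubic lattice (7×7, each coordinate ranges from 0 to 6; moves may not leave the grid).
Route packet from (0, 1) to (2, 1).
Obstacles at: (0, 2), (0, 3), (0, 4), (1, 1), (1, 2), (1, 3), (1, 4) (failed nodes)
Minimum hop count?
4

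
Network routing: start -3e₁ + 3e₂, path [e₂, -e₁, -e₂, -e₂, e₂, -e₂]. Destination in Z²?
(-4, 2)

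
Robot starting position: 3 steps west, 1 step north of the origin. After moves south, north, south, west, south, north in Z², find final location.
(-4, 0)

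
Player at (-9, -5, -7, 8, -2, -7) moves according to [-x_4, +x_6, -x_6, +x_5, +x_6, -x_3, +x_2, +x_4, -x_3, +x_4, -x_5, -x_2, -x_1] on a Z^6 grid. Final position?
(-10, -5, -9, 9, -2, -6)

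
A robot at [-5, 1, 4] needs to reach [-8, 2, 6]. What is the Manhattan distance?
6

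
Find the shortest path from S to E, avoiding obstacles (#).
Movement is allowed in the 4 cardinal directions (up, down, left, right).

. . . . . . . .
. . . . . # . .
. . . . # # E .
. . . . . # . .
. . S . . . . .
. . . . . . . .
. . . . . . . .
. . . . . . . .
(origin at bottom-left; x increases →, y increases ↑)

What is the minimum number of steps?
6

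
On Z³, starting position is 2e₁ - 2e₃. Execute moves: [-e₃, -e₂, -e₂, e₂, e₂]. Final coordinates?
(2, 0, -3)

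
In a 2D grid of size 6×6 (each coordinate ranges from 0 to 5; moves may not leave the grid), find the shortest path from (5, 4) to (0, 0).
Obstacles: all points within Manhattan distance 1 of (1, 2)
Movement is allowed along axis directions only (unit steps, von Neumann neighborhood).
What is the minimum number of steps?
9
(one shortest path: (5, 4) → (4, 4) → (3, 4) → (3, 3) → (3, 2) → (3, 1) → (2, 1) → (2, 0) → (1, 0) → (0, 0))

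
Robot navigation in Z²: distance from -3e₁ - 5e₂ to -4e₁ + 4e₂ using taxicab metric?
10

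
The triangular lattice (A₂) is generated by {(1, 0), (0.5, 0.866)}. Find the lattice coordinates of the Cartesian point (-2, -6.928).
2b₁ - 8b₂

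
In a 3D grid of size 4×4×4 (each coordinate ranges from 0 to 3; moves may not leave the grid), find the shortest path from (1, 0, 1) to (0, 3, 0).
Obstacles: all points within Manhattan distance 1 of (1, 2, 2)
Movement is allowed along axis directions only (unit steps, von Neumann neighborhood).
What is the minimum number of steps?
5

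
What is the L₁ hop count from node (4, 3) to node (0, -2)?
9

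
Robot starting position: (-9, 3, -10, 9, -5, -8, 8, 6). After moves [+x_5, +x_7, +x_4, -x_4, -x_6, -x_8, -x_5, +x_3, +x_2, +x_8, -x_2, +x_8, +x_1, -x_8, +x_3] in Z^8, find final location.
(-8, 3, -8, 9, -5, -9, 9, 6)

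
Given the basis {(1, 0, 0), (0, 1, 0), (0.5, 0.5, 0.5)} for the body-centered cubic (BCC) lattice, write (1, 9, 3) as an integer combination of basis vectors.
-2b₁ + 6b₂ + 6b₃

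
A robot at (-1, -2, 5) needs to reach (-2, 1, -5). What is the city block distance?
14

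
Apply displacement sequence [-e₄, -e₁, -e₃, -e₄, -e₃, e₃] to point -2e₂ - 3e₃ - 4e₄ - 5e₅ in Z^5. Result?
(-1, -2, -4, -6, -5)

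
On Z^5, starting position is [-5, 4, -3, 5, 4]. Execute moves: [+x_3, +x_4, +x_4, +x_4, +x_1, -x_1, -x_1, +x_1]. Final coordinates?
(-5, 4, -2, 8, 4)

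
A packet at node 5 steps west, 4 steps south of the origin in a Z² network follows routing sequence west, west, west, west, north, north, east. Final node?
(-8, -2)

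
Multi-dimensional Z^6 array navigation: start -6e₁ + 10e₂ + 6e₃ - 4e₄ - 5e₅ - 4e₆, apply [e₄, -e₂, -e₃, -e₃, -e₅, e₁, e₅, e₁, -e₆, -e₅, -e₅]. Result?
(-4, 9, 4, -3, -7, -5)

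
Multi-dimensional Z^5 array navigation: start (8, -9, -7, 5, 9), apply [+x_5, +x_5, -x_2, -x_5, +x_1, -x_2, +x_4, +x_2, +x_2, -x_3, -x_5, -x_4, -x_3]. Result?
(9, -9, -9, 5, 9)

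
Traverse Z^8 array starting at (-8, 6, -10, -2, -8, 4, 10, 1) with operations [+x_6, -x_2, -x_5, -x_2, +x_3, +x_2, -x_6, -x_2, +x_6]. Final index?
(-8, 4, -9, -2, -9, 5, 10, 1)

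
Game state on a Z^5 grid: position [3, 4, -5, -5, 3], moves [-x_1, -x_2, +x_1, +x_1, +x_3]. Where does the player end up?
(4, 3, -4, -5, 3)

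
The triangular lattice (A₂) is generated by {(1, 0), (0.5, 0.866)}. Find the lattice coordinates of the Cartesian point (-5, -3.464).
-3b₁ - 4b₂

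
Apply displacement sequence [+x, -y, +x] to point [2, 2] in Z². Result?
(4, 1)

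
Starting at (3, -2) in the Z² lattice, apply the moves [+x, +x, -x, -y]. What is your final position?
(4, -3)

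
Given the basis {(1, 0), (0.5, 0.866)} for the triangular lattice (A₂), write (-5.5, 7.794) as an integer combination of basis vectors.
-10b₁ + 9b₂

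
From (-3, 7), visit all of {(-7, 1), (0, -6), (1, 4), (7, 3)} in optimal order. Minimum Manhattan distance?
42
(one optimal route: (-3, 7) → (-7, 1) → (0, -6) → (1, 4) → (7, 3))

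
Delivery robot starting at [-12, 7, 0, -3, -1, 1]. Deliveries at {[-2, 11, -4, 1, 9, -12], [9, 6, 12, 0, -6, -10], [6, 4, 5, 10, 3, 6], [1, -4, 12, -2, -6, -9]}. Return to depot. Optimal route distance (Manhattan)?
216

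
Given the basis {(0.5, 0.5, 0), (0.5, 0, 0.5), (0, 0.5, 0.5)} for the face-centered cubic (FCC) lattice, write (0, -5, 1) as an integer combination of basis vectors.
-6b₁ + 6b₂ - 4b₃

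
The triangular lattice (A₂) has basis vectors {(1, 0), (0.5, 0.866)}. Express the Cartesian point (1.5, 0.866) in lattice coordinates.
b₁ + b₂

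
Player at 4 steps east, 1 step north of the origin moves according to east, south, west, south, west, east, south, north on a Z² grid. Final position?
(4, -1)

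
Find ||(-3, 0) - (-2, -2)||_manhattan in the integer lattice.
3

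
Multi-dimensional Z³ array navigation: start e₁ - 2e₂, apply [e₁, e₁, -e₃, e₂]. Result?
(3, -1, -1)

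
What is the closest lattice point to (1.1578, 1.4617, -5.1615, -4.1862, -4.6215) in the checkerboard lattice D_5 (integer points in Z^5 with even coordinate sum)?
(1, 1, -5, -4, -5)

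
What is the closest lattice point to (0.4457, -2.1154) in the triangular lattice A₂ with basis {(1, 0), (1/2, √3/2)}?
(0.5, -2.598)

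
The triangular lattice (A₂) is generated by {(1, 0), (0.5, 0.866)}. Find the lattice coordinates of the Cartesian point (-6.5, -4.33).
-4b₁ - 5b₂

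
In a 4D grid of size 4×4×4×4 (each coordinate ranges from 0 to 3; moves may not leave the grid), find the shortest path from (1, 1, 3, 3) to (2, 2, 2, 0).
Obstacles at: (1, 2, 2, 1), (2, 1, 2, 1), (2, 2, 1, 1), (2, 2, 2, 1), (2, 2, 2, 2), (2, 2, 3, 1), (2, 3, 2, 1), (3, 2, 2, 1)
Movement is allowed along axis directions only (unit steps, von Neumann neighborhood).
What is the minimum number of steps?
6
(one shortest path: (1, 1, 3, 3) → (2, 1, 3, 3) → (2, 1, 3, 2) → (2, 1, 3, 1) → (2, 1, 3, 0) → (2, 2, 3, 0) → (2, 2, 2, 0))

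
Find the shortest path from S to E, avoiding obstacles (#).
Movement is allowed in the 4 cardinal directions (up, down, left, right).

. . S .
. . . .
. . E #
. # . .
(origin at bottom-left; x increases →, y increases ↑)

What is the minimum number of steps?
2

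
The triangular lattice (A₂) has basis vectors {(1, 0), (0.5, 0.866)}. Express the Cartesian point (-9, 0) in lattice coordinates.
-9b₁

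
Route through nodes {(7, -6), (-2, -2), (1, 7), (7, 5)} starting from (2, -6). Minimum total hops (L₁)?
36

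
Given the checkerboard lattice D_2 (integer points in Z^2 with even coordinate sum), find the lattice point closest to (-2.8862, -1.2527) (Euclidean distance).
(-3, -1)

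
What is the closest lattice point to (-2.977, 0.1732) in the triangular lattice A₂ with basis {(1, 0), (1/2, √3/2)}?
(-3, 0)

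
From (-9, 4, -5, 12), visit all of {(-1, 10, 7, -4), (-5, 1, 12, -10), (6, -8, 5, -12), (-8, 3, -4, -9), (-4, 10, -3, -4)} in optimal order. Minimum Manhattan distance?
107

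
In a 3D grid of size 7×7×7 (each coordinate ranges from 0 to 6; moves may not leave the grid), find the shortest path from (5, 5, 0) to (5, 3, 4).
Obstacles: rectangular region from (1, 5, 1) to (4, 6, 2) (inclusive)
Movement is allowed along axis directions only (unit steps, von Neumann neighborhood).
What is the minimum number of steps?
6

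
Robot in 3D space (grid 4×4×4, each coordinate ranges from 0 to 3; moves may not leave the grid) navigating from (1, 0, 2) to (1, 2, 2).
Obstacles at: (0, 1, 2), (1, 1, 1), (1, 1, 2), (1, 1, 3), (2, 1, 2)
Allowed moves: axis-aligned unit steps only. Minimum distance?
6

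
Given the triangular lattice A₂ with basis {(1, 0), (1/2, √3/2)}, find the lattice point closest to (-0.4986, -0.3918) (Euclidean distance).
(-0.5, -0.866)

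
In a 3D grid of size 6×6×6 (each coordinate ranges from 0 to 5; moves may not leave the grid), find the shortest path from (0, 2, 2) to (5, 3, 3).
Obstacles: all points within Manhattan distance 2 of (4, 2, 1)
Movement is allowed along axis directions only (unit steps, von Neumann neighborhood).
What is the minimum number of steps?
7
(one shortest path: (0, 2, 2) → (1, 2, 2) → (2, 2, 2) → (2, 3, 2) → (3, 3, 2) → (3, 3, 3) → (4, 3, 3) → (5, 3, 3))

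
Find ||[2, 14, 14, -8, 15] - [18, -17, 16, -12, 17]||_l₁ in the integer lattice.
55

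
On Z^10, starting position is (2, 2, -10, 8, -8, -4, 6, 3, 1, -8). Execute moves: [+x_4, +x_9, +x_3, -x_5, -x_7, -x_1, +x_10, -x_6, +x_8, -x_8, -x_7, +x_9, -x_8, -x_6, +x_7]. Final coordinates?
(1, 2, -9, 9, -9, -6, 5, 2, 3, -7)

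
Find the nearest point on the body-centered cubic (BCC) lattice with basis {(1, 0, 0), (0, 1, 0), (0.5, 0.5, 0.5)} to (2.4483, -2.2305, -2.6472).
(2.5, -2.5, -2.5)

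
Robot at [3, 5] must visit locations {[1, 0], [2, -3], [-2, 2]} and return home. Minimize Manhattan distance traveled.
26
(one optimal route: (3, 5) → (2, -3) → (1, 0) → (-2, 2) → (3, 5))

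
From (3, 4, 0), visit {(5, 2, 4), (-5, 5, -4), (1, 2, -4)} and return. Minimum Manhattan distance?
42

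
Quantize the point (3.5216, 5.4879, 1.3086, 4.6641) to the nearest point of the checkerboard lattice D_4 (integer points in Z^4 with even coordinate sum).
(4, 6, 1, 5)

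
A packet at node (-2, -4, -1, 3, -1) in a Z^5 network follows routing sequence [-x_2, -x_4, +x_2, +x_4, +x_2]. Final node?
(-2, -3, -1, 3, -1)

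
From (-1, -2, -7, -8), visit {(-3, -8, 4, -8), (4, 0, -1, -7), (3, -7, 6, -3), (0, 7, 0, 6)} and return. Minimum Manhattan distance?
104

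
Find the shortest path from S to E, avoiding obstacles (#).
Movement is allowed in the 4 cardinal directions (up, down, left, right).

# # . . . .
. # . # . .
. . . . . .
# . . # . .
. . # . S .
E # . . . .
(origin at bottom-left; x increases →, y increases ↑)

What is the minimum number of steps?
9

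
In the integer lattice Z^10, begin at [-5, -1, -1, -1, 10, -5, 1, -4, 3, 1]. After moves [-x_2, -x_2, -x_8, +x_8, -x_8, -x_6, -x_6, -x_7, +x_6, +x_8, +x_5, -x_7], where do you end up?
(-5, -3, -1, -1, 11, -6, -1, -4, 3, 1)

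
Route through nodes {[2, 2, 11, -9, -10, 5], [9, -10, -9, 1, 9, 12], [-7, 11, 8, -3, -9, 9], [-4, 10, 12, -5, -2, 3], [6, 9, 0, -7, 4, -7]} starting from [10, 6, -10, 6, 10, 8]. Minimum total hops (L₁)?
187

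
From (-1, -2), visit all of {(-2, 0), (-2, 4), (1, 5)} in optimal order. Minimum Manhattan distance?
11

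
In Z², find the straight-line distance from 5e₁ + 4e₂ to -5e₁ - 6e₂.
14.1421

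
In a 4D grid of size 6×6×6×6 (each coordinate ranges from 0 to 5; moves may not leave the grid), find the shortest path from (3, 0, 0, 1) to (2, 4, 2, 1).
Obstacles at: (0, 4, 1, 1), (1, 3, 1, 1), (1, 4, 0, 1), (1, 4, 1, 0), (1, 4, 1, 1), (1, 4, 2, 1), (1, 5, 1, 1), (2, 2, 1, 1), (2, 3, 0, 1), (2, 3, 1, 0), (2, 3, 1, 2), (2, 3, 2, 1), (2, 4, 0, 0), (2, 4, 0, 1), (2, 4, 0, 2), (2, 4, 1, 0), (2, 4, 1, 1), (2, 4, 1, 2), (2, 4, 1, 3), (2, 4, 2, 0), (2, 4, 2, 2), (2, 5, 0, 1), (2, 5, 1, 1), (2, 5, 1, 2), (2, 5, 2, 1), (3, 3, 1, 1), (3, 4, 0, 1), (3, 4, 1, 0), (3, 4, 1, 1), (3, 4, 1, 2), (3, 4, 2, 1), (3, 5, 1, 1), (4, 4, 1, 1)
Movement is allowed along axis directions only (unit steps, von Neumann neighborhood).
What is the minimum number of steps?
9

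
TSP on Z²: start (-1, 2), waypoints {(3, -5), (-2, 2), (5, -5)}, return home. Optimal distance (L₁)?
28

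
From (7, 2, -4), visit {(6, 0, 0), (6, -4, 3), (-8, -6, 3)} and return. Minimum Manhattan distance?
60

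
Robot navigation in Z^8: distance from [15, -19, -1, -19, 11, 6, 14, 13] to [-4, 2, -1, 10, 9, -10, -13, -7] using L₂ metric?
55.0636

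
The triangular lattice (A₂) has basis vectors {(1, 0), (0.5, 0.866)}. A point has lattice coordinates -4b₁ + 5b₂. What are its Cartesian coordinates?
(-1.5, 4.33)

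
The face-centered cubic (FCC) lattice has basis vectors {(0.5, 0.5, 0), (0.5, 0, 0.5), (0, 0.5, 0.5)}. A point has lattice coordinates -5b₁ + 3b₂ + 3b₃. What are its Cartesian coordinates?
(-1, -1, 3)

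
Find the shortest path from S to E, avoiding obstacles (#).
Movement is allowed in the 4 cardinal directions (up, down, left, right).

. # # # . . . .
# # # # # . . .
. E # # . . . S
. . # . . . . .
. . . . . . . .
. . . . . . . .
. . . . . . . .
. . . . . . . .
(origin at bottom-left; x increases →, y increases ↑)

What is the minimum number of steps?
10
(one shortest path: (7, 5) → (6, 5) → (5, 5) → (4, 5) → (4, 4) → (3, 4) → (3, 3) → (2, 3) → (1, 3) → (1, 4) → (1, 5))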